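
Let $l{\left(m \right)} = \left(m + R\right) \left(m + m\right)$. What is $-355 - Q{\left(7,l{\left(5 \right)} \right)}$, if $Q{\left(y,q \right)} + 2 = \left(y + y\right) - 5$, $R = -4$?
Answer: $-362$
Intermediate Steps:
$l{\left(m \right)} = 2 m \left(-4 + m\right)$ ($l{\left(m \right)} = \left(m - 4\right) \left(m + m\right) = \left(-4 + m\right) 2 m = 2 m \left(-4 + m\right)$)
$Q{\left(y,q \right)} = -7 + 2 y$ ($Q{\left(y,q \right)} = -2 + \left(\left(y + y\right) - 5\right) = -2 + \left(2 y - 5\right) = -2 + \left(-5 + 2 y\right) = -7 + 2 y$)
$-355 - Q{\left(7,l{\left(5 \right)} \right)} = -355 - \left(-7 + 2 \cdot 7\right) = -355 - \left(-7 + 14\right) = -355 - 7 = -362$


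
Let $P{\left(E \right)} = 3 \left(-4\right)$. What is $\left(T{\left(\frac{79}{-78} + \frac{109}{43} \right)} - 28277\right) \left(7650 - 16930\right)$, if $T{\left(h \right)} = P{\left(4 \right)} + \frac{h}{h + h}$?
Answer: $262517280$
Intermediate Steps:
$P{\left(E \right)} = -12$
$T{\left(h \right)} = - \frac{23}{2}$ ($T{\left(h \right)} = -12 + \frac{h}{h + h} = -12 + \frac{h}{2 h} = -12 + \frac{1}{2 h} h = -12 + \frac{1}{2} = - \frac{23}{2}$)
$\left(T{\left(\frac{79}{-78} + \frac{109}{43} \right)} - 28277\right) \left(7650 - 16930\right) = \left(- \frac{23}{2} - 28277\right) \left(7650 - 16930\right) = \left(- \frac{56577}{2}\right) \left(-9280\right) = 262517280$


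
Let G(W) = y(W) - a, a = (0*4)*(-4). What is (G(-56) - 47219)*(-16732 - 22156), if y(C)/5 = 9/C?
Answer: 12853986049/7 ≈ 1.8363e+9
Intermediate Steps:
y(C) = 45/C (y(C) = 5*(9/C) = 45/C)
a = 0 (a = 0*(-4) = 0)
G(W) = 45/W (G(W) = 45/W - 1*0 = 45/W + 0 = 45/W)
(G(-56) - 47219)*(-16732 - 22156) = (45/(-56) - 47219)*(-16732 - 22156) = (45*(-1/56) - 47219)*(-38888) = (-45/56 - 47219)*(-38888) = -2644309/56*(-38888) = 12853986049/7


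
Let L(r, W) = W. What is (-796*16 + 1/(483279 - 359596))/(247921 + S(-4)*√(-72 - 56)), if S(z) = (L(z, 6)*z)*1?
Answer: -390531775467727/7602162728133827 - 302443523904*I*√2/7602162728133827 ≈ -0.051371 - 5.6263e-5*I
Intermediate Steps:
S(z) = 6*z (S(z) = (6*z)*1 = 6*z)
(-796*16 + 1/(483279 - 359596))/(247921 + S(-4)*√(-72 - 56)) = (-796*16 + 1/(483279 - 359596))/(247921 + (6*(-4))*√(-72 - 56)) = (-12736 + 1/123683)/(247921 - 192*I*√2) = -1575226687/(123683*(247921 - 192*I*√2))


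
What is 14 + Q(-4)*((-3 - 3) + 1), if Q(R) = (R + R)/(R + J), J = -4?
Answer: 9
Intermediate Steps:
Q(R) = 2*R/(-4 + R) (Q(R) = (R + R)/(R - 4) = (2*R)/(-4 + R) = 2*R/(-4 + R))
14 + Q(-4)*((-3 - 3) + 1) = 14 + (2*(-4)/(-4 - 4))*((-3 - 3) + 1) = 14 + (2*(-4)/(-8))*(-6 + 1) = 14 + (2*(-4)*(-⅛))*(-5) = 14 + 1*(-5) = 14 - 5 = 9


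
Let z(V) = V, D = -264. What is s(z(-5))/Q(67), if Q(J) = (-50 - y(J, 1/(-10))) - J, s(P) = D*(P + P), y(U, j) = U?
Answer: -330/23 ≈ -14.348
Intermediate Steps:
s(P) = -528*P (s(P) = -264*(P + P) = -528*P)
Q(J) = -50 - 2*J (Q(J) = (-50 - J) - J = -50 - 2*J)
s(z(-5))/Q(67) = (-528*(-5))/(-50 - 2*67) = 2640/(-50 - 134) = 2640/(-184) = 2640*(-1/184) = -330/23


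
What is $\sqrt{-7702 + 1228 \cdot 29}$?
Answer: $\sqrt{27910} \approx 167.06$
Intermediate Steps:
$\sqrt{-7702 + 1228 \cdot 29} = \sqrt{-7702 + 35612} = \sqrt{27910}$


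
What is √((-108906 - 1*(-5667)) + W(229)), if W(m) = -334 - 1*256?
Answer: I*√103829 ≈ 322.23*I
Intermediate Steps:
W(m) = -590 (W(m) = -334 - 256 = -590)
√((-108906 - 1*(-5667)) + W(229)) = √((-108906 - 1*(-5667)) - 590) = √((-108906 + 5667) - 590) = √(-103239 - 590) = √(-103829) = I*√103829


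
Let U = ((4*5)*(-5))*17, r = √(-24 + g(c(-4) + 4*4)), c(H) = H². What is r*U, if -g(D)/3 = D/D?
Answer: -5100*I*√3 ≈ -8833.5*I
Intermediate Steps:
g(D) = -3 (g(D) = -3*D/D = -3*1 = -3)
r = 3*I*√3 (r = √(-24 - 3) = √(-27) = 3*I*√3 ≈ 5.1962*I)
U = -1700 (U = (20*(-5))*17 = -100*17 = -1700)
r*U = (3*I*√3)*(-1700) = -5100*I*√3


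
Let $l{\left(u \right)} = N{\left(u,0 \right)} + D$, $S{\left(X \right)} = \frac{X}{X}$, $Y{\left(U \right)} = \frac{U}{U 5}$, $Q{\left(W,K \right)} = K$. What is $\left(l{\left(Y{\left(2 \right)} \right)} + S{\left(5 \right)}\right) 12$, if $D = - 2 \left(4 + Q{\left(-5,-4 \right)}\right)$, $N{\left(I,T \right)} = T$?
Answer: $12$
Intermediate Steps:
$Y{\left(U \right)} = \frac{1}{5}$ ($Y{\left(U \right)} = \frac{U}{5 U} = U \frac{1}{5 U} = \frac{1}{5}$)
$D = 0$ ($D = - 2 \left(4 - 4\right) = \left(-2\right) 0 = 0$)
$S{\left(X \right)} = 1$
$l{\left(u \right)} = 0$ ($l{\left(u \right)} = 0 + 0 = 0$)
$\left(l{\left(Y{\left(2 \right)} \right)} + S{\left(5 \right)}\right) 12 = \left(0 + 1\right) 12 = 1 \cdot 12 = 12$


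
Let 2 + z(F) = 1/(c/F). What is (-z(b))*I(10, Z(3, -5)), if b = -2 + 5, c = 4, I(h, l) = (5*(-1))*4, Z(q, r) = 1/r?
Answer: -25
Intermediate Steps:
I(h, l) = -20 (I(h, l) = -5*4 = -20)
b = 3
z(F) = -2 + F/4 (z(F) = -2 + 1/(4/F) = -2 + F/4)
(-z(b))*I(10, Z(3, -5)) = -(-2 + (¼)*3)*(-20) = -(-2 + ¾)*(-20) = -1*(-5/4)*(-20) = (5/4)*(-20) = -25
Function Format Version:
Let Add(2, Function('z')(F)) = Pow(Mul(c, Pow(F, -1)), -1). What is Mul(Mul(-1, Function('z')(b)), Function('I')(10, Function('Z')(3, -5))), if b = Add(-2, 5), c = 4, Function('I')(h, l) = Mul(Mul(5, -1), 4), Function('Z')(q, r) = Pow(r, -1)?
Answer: -25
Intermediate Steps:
Function('I')(h, l) = -20 (Function('I')(h, l) = Mul(-5, 4) = -20)
b = 3
Function('z')(F) = Add(-2, Mul(Rational(1, 4), F)) (Function('z')(F) = Add(-2, Pow(Mul(4, Pow(F, -1)), -1)) = Add(-2, Mul(Rational(1, 4), F)))
Mul(Mul(-1, Function('z')(b)), Function('I')(10, Function('Z')(3, -5))) = Mul(Mul(-1, Add(-2, Mul(Rational(1, 4), 3))), -20) = Mul(Mul(-1, Add(-2, Rational(3, 4))), -20) = Mul(Mul(-1, Rational(-5, 4)), -20) = Mul(Rational(5, 4), -20) = -25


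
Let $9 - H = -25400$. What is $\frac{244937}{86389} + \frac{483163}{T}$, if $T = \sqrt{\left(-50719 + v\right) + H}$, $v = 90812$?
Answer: $\frac{244937}{86389} + \frac{483163 \sqrt{7278}}{21834} \approx 1890.7$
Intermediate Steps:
$H = 25409$ ($H = 9 - -25400 = 9 + 25400 = 25409$)
$T = 3 \sqrt{7278}$ ($T = \sqrt{\left(-50719 + 90812\right) + 25409} = \sqrt{40093 + 25409} = \sqrt{65502} = 3 \sqrt{7278} \approx 255.93$)
$\frac{244937}{86389} + \frac{483163}{T} = \frac{244937}{86389} + \frac{483163}{3 \sqrt{7278}} = 244937 \cdot \frac{1}{86389} + 483163 \frac{\sqrt{7278}}{21834} = \frac{244937}{86389} + \frac{483163 \sqrt{7278}}{21834}$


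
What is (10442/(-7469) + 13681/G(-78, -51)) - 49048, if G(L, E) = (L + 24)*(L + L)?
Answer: -3086029829107/62918856 ≈ -49048.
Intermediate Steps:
G(L, E) = 2*L*(24 + L) (G(L, E) = (24 + L)*(2*L) = 2*L*(24 + L))
(10442/(-7469) + 13681/G(-78, -51)) - 49048 = (10442/(-7469) + 13681/((2*(-78)*(24 - 78)))) - 49048 = (10442*(-1/7469) + 13681/((2*(-78)*(-54)))) - 49048 = (-10442/7469 + 13681/8424) - 49048 = 14219981/62918856 - 49048 = -3086029829107/62918856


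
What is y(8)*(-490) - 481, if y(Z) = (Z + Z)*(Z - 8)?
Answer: -481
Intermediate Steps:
y(Z) = 2*Z*(-8 + Z) (y(Z) = (2*Z)*(-8 + Z) = 2*Z*(-8 + Z))
y(8)*(-490) - 481 = (2*8*(-8 + 8))*(-490) - 481 = (2*8*0)*(-490) - 481 = 0*(-490) - 481 = 0 - 481 = -481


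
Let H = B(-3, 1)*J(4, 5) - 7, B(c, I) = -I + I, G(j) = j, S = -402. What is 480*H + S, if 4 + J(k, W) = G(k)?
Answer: -3762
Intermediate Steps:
J(k, W) = -4 + k
B(c, I) = 0
H = -7 (H = 0*(-4 + 4) - 7 = 0*0 - 7 = 0 - 7 = -7)
480*H + S = 480*(-7) - 402 = -3360 - 402 = -3762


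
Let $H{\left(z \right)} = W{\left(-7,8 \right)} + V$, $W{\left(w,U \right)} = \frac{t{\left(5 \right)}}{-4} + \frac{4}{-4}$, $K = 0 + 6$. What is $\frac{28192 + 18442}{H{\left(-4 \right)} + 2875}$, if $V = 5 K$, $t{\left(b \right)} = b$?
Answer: $\frac{186536}{11611} \approx 16.065$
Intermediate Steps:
$K = 6$
$W{\left(w,U \right)} = - \frac{9}{4}$ ($W{\left(w,U \right)} = \frac{5}{-4} + \frac{4}{-4} = 5 \left(- \frac{1}{4}\right) + 4 \left(- \frac{1}{4}\right) = - \frac{5}{4} - 1 = - \frac{9}{4}$)
$V = 30$ ($V = 5 \cdot 6 = 30$)
$H{\left(z \right)} = \frac{111}{4}$ ($H{\left(z \right)} = - \frac{9}{4} + 30 = \frac{111}{4}$)
$\frac{28192 + 18442}{H{\left(-4 \right)} + 2875} = \frac{28192 + 18442}{\frac{111}{4} + 2875} = \frac{46634}{\frac{11611}{4}} = 46634 \cdot \frac{4}{11611} = \frac{186536}{11611}$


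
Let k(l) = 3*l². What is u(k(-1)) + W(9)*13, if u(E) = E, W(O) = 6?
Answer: 81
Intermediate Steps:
u(k(-1)) + W(9)*13 = 3*(-1)² + 6*13 = 3*1 + 78 = 3 + 78 = 81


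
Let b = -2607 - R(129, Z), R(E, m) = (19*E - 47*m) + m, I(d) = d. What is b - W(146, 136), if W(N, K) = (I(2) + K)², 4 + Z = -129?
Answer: -30220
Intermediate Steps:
Z = -133 (Z = -4 - 129 = -133)
R(E, m) = -46*m + 19*E (R(E, m) = (-47*m + 19*E) + m = -46*m + 19*E)
b = -11176 (b = -2607 - (-46*(-133) + 19*129) = -2607 - (6118 + 2451) = -2607 - 1*8569 = -2607 - 8569 = -11176)
W(N, K) = (2 + K)²
b - W(146, 136) = -11176 - (2 + 136)² = -11176 - 1*138² = -11176 - 1*19044 = -11176 - 19044 = -30220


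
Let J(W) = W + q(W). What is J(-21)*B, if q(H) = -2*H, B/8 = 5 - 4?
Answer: 168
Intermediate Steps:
B = 8 (B = 8*(5 - 4) = 8*1 = 8)
J(W) = -W (J(W) = W - 2*W = -W)
J(-21)*B = -1*(-21)*8 = 21*8 = 168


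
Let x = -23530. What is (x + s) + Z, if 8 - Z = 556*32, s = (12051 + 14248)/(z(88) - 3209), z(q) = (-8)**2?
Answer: -7644637/185 ≈ -41322.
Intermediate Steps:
z(q) = 64
s = -1547/185 (s = (12051 + 14248)/(64 - 3209) = 26299/(-3145) = 26299*(-1/3145) = -1547/185 ≈ -8.3622)
Z = -17784 (Z = 8 - 556*32 = 8 - 1*17792 = 8 - 17792 = -17784)
(x + s) + Z = (-23530 - 1547/185) - 17784 = -4354597/185 - 17784 = -7644637/185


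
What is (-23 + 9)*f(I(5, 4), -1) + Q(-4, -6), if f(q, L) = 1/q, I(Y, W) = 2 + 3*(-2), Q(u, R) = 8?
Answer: 23/2 ≈ 11.500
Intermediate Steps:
I(Y, W) = -4 (I(Y, W) = 2 - 6 = -4)
(-23 + 9)*f(I(5, 4), -1) + Q(-4, -6) = (-23 + 9)/(-4) + 8 = -14*(-¼) + 8 = 7/2 + 8 = 23/2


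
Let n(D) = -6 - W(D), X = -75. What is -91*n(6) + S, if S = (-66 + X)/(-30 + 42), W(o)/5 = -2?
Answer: -1503/4 ≈ -375.75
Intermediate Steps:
W(o) = -10 (W(o) = 5*(-2) = -10)
n(D) = 4 (n(D) = -6 - 1*(-10) = -6 + 10 = 4)
S = -47/4 (S = (-66 - 75)/(-30 + 42) = -141/12 = -141*1/12 = -47/4 ≈ -11.750)
-91*n(6) + S = -91*4 - 47/4 = -364 - 47/4 = -1503/4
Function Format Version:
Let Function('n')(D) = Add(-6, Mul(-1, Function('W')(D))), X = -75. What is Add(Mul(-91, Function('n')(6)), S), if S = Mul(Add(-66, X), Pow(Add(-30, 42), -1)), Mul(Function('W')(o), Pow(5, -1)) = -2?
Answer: Rational(-1503, 4) ≈ -375.75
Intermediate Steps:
Function('W')(o) = -10 (Function('W')(o) = Mul(5, -2) = -10)
Function('n')(D) = 4 (Function('n')(D) = Add(-6, Mul(-1, -10)) = Add(-6, 10) = 4)
S = Rational(-47, 4) (S = Mul(Add(-66, -75), Pow(Add(-30, 42), -1)) = Mul(-141, Pow(12, -1)) = Mul(-141, Rational(1, 12)) = Rational(-47, 4) ≈ -11.750)
Add(Mul(-91, Function('n')(6)), S) = Add(Mul(-91, 4), Rational(-47, 4)) = Add(-364, Rational(-47, 4)) = Rational(-1503, 4)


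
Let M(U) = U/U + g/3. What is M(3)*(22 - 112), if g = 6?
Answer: -270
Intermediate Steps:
M(U) = 3 (M(U) = U/U + 6/3 = 1 + 6*(⅓) = 1 + 2 = 3)
M(3)*(22 - 112) = 3*(22 - 112) = 3*(-90) = -270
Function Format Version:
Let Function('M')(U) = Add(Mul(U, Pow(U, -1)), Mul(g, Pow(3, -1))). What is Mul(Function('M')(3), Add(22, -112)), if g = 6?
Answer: -270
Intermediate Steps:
Function('M')(U) = 3 (Function('M')(U) = Add(Mul(U, Pow(U, -1)), Mul(6, Pow(3, -1))) = Add(1, Mul(6, Rational(1, 3))) = Add(1, 2) = 3)
Mul(Function('M')(3), Add(22, -112)) = Mul(3, Add(22, -112)) = Mul(3, -90) = -270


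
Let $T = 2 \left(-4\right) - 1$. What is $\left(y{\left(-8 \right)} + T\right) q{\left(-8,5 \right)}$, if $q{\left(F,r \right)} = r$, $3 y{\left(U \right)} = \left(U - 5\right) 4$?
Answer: $- \frac{395}{3} \approx -131.67$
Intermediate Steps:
$y{\left(U \right)} = - \frac{20}{3} + \frac{4 U}{3}$ ($y{\left(U \right)} = \frac{\left(U - 5\right) 4}{3} = \frac{\left(-5 + U\right) 4}{3} = \frac{-20 + 4 U}{3} = - \frac{20}{3} + \frac{4 U}{3}$)
$T = -9$ ($T = -8 - 1 = -9$)
$\left(y{\left(-8 \right)} + T\right) q{\left(-8,5 \right)} = \left(\left(- \frac{20}{3} + \frac{4}{3} \left(-8\right)\right) - 9\right) 5 = \left(\left(- \frac{20}{3} - \frac{32}{3}\right) - 9\right) 5 = \left(- \frac{52}{3} - 9\right) 5 = \left(- \frac{79}{3}\right) 5 = - \frac{395}{3}$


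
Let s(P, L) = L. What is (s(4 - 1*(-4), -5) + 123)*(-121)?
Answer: -14278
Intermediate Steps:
(s(4 - 1*(-4), -5) + 123)*(-121) = (-5 + 123)*(-121) = 118*(-121) = -14278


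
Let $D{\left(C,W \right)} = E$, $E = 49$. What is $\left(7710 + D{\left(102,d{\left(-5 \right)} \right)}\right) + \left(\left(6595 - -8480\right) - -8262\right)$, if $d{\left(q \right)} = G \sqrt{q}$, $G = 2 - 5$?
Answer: $31096$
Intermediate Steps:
$G = -3$ ($G = 2 - 5 = -3$)
$d{\left(q \right)} = - 3 \sqrt{q}$
$D{\left(C,W \right)} = 49$
$\left(7710 + D{\left(102,d{\left(-5 \right)} \right)}\right) + \left(\left(6595 - -8480\right) - -8262\right) = \left(7710 + 49\right) + \left(\left(6595 - -8480\right) - -8262\right) = 7759 + \left(\left(6595 + 8480\right) + 8262\right) = 7759 + \left(15075 + 8262\right) = 7759 + 23337 = 31096$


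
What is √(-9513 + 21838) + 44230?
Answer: 44230 + 5*√493 ≈ 44341.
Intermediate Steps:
√(-9513 + 21838) + 44230 = √12325 + 44230 = 5*√493 + 44230 = 44230 + 5*√493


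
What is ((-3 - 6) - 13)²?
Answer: 484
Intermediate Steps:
((-3 - 6) - 13)² = (-9 - 13)² = (-22)² = 484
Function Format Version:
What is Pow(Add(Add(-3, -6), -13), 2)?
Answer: 484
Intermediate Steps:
Pow(Add(Add(-3, -6), -13), 2) = Pow(Add(-9, -13), 2) = Pow(-22, 2) = 484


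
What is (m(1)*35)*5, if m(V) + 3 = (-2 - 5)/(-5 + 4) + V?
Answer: 875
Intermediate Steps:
m(V) = 4 + V (m(V) = -3 + ((-2 - 5)/(-5 + 4) + V) = -3 + (-7/(-1) + V) = -3 + (-7*(-1) + V) = -3 + (7 + V) = 4 + V)
(m(1)*35)*5 = ((4 + 1)*35)*5 = (5*35)*5 = 175*5 = 875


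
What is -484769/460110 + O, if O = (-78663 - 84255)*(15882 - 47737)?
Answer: 2387857201733131/460110 ≈ 5.1898e+9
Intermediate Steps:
O = 5189752890 (O = -162918*(-31855) = 5189752890)
-484769/460110 + O = -484769/460110 + 5189752890 = 2387857201733131/460110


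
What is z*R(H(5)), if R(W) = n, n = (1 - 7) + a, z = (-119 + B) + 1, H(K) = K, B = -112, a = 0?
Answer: 1380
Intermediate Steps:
z = -230 (z = (-119 - 112) + 1 = -231 + 1 = -230)
n = -6 (n = (1 - 7) + 0 = -6 + 0 = -6)
R(W) = -6
z*R(H(5)) = -230*(-6) = 1380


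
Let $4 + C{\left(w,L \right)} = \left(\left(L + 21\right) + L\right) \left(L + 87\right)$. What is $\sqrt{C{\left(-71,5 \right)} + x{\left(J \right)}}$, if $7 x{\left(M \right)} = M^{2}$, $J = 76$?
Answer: $\frac{4 \sqrt{11249}}{7} \approx 60.606$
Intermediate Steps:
$x{\left(M \right)} = \frac{M^{2}}{7}$
$C{\left(w,L \right)} = -4 + \left(21 + 2 L\right) \left(87 + L\right)$ ($C{\left(w,L \right)} = -4 + \left(\left(L + 21\right) + L\right) \left(L + 87\right) = -4 + \left(\left(21 + L\right) + L\right) \left(87 + L\right) = -4 + \left(21 + 2 L\right) \left(87 + L\right)$)
$\sqrt{C{\left(-71,5 \right)} + x{\left(J \right)}} = \sqrt{\left(1823 + 2 \cdot 5^{2} + 195 \cdot 5\right) + \frac{76^{2}}{7}} = \sqrt{\left(1823 + 2 \cdot 25 + 975\right) + \frac{1}{7} \cdot 5776} = \sqrt{\left(1823 + 50 + 975\right) + \frac{5776}{7}} = \sqrt{2848 + \frac{5776}{7}} = \sqrt{\frac{25712}{7}} = \frac{4 \sqrt{11249}}{7}$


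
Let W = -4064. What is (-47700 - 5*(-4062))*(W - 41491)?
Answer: 1247751450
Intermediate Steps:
(-47700 - 5*(-4062))*(W - 41491) = (-47700 - 5*(-4062))*(-4064 - 41491) = (-47700 + 20310)*(-45555) = -27390*(-45555) = 1247751450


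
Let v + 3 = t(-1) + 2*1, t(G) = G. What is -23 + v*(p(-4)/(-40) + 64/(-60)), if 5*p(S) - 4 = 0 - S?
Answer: -1559/75 ≈ -20.787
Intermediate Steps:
p(S) = ⅘ - S/5 (p(S) = ⅘ + (0 - S)/5 = ⅘ + (-S)/5 = ⅘ - S/5)
v = -2 (v = -3 + (-1 + 2*1) = -3 + (-1 + 2) = -3 + 1 = -2)
-23 + v*(p(-4)/(-40) + 64/(-60)) = -23 - 2*((⅘ - ⅕*(-4))/(-40) + 64/(-60)) = -23 - 2*((⅘ + ⅘)*(-1/40) + 64*(-1/60)) = -23 - 2*((8/5)*(-1/40) - 16/15) = -23 - 2*(-1/25 - 16/15) = -23 - 2*(-83/75) = -23 + 166/75 = -1559/75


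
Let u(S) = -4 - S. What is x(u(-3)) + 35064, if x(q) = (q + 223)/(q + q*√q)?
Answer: 34953 + 111*I ≈ 34953.0 + 111.0*I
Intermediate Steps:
x(q) = (223 + q)/(q + q^(3/2))
x(u(-3)) + 35064 = (223 + (-4 - 1*(-3)))/((-4 - 1*(-3)) + (-4 - 1*(-3))^(3/2)) + 35064 = (223 + (-4 + 3))/((-4 + 3) + (-4 + 3)^(3/2)) + 35064 = (223 - 1)/(-1 + (-1)^(3/2)) + 35064 = 222/(-1 - I) + 35064 = ((-1 + I)/2)*222 + 35064 = 111*(-1 + I) + 35064 = 35064 + 111*(-1 + I)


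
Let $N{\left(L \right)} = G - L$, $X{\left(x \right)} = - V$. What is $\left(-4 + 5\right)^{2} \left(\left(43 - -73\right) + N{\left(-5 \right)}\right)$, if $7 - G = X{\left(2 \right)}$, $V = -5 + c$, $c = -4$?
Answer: $119$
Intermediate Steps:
$V = -9$ ($V = -5 - 4 = -9$)
$X{\left(x \right)} = 9$ ($X{\left(x \right)} = \left(-1\right) \left(-9\right) = 9$)
$G = -2$ ($G = 7 - 9 = -2$)
$N{\left(L \right)} = -2 - L$
$\left(-4 + 5\right)^{2} \left(\left(43 - -73\right) + N{\left(-5 \right)}\right) = \left(-4 + 5\right)^{2} \left(\left(43 - -73\right) - -3\right) = 1^{2} \left(\left(43 + 73\right) + \left(-2 + 5\right)\right) = 1 \left(116 + 3\right) = 1 \cdot 119 = 119$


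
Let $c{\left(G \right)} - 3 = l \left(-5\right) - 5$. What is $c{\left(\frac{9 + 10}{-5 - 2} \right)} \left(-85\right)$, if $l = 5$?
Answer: $2295$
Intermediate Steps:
$c{\left(G \right)} = -27$ ($c{\left(G \right)} = 3 + \left(5 \left(-5\right) - 5\right) = 3 - 30 = -27$)
$c{\left(\frac{9 + 10}{-5 - 2} \right)} \left(-85\right) = \left(-27\right) \left(-85\right) = 2295$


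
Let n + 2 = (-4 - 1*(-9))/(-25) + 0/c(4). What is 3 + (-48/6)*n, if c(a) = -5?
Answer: 103/5 ≈ 20.600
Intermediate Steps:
n = -11/5 (n = -2 + ((-4 - 1*(-9))/(-25) + 0/(-5)) = -2 + ((-4 + 9)*(-1/25) + 0*(-⅕)) = -2 + (5*(-1/25) + 0) = -2 + (-⅕ + 0) = -2 - ⅕ = -11/5 ≈ -2.2000)
3 + (-48/6)*n = 3 - 48/6*(-11/5) = 3 - 48*⅙*(-11/5) = 3 - 8*(-11/5) = 3 + 88/5 = 103/5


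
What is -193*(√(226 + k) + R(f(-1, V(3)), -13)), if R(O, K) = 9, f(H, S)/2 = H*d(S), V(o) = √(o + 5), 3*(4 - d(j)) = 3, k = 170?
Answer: -1737 - 1158*√11 ≈ -5577.6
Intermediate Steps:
d(j) = 3 (d(j) = 4 - ⅓*3 = 4 - 1 = 3)
V(o) = √(5 + o)
f(H, S) = 6*H (f(H, S) = 2*(H*3) = 2*(3*H) = 6*H)
-193*(√(226 + k) + R(f(-1, V(3)), -13)) = -193*(√(226 + 170) + 9) = -193*(√396 + 9) = -193*(6*√11 + 9) = -193*(9 + 6*√11) = -1737 - 1158*√11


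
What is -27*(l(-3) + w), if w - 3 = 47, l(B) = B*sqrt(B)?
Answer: -1350 + 81*I*sqrt(3) ≈ -1350.0 + 140.3*I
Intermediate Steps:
l(B) = B**(3/2)
w = 50 (w = 3 + 47 = 50)
-27*(l(-3) + w) = -27*((-3)**(3/2) + 50) = -27*(-3*I*sqrt(3) + 50) = -27*(50 - 3*I*sqrt(3)) = -1350 + 81*I*sqrt(3)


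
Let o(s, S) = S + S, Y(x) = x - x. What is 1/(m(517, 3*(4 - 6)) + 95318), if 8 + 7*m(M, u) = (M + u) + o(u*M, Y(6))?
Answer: 7/667729 ≈ 1.0483e-5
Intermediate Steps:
Y(x) = 0
o(s, S) = 2*S
m(M, u) = -8/7 + M/7 + u/7 (m(M, u) = -8/7 + ((M + u) + 2*0)/7 = -8/7 + ((M + u) + 0)/7 = -8/7 + (M + u)/7 = -8/7 + (M/7 + u/7) = -8/7 + M/7 + u/7)
1/(m(517, 3*(4 - 6)) + 95318) = 1/((-8/7 + (⅐)*517 + (3*(4 - 6))/7) + 95318) = 1/((-8/7 + 517/7 + (3*(-2))/7) + 95318) = 1/((-8/7 + 517/7 + (⅐)*(-6)) + 95318) = 1/((-8/7 + 517/7 - 6/7) + 95318) = 1/(503/7 + 95318) = 1/(667729/7) = 7/667729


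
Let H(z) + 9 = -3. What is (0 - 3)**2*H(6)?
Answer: -108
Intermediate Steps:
H(z) = -12 (H(z) = -9 - 3 = -12)
(0 - 3)**2*H(6) = (0 - 3)**2*(-12) = (-3)**2*(-12) = 9*(-12) = -108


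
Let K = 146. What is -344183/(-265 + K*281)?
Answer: -49169/5823 ≈ -8.4439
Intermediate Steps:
-344183/(-265 + K*281) = -344183/(-265 + 146*281) = -344183/(-265 + 41026) = -344183/40761 = -344183*1/40761 = -49169/5823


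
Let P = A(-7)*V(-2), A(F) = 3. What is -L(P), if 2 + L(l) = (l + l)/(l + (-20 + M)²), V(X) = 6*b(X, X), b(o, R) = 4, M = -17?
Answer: 2738/1441 ≈ 1.9001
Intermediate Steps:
V(X) = 24 (V(X) = 6*4 = 24)
P = 72 (P = 3*24 = 72)
L(l) = -2 + 2*l/(1369 + l) (L(l) = -2 + (l + l)/(l + (-20 - 17)²) = -2 + (2*l)/(l + (-37)²) = -2 + (2*l)/(l + 1369) = -2 + (2*l)/(1369 + l) = -2 + 2*l/(1369 + l))
-L(P) = -(-2738)/(1369 + 72) = -(-2738)/1441 = -1*(-2738/1441) = 2738/1441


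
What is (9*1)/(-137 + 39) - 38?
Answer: -3733/98 ≈ -38.092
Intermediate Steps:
(9*1)/(-137 + 39) - 38 = 9/(-98) - 38 = -1/98*9 - 38 = -9/98 - 38 = -3733/98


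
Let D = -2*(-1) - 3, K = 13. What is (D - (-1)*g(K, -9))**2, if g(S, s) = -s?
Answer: 64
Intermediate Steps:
D = -1 (D = 2 - 3 = -1)
(D - (-1)*g(K, -9))**2 = (-1 - (-1)*(-1*(-9)))**2 = (-1 - (-1)*9)**2 = (-1 - 1*(-9))**2 = (-1 + 9)**2 = 8**2 = 64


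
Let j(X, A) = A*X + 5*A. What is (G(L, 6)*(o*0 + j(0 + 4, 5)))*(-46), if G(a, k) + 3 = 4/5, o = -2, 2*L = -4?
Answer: 4554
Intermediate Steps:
L = -2 (L = (½)*(-4) = -2)
j(X, A) = 5*A + A*X
G(a, k) = -11/5 (G(a, k) = -3 + 4/5 = -3 + 4*(⅕) = -3 + ⅘ = -11/5)
(G(L, 6)*(o*0 + j(0 + 4, 5)))*(-46) = -11*(-2*0 + 5*(5 + (0 + 4)))/5*(-46) = -11*(0 + 5*(5 + 4))/5*(-46) = -11*(0 + 5*9)/5*(-46) = -11*(0 + 45)/5*(-46) = -11/5*45*(-46) = -99*(-46) = 4554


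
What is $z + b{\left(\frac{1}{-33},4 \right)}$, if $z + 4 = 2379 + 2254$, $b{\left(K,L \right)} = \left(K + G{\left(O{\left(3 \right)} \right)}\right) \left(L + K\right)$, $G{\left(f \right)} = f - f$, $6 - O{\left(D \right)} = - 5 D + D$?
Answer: $\frac{5040850}{1089} \approx 4628.9$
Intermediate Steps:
$O{\left(D \right)} = 6 + 4 D$ ($O{\left(D \right)} = 6 - \left(- 5 D + D\right) = 6 - - 4 D = 6 + 4 D$)
$G{\left(f \right)} = 0$
$b{\left(K,L \right)} = K \left(K + L\right)$ ($b{\left(K,L \right)} = \left(K + 0\right) \left(L + K\right) = K \left(K + L\right)$)
$z = 4629$ ($z = -4 + \left(2379 + 2254\right) = -4 + 4633 = 4629$)
$z + b{\left(\frac{1}{-33},4 \right)} = 4629 + \frac{\frac{1}{-33} + 4}{-33} = 4629 - \frac{- \frac{1}{33} + 4}{33} = 4629 - \frac{131}{1089} = \frac{5040850}{1089}$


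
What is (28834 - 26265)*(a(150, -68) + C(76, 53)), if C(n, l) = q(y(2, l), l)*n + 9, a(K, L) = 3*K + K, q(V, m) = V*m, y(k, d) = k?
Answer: 22260385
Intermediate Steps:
a(K, L) = 4*K
C(n, l) = 9 + 2*l*n (C(n, l) = (2*l)*n + 9 = 2*l*n + 9 = 9 + 2*l*n)
(28834 - 26265)*(a(150, -68) + C(76, 53)) = (28834 - 26265)*(4*150 + (9 + 2*53*76)) = 2569*(600 + (9 + 8056)) = 2569*(600 + 8065) = 2569*8665 = 22260385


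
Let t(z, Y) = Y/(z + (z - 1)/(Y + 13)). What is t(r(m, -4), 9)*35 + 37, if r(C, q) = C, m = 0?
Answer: -6893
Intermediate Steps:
t(z, Y) = Y/(z + (-1 + z)/(13 + Y))
t(r(m, -4), 9)*35 + 37 = (9*(13 + 9)/(-1 + 14*0 + 9*0))*35 + 37 = (9*22/(-1 + 0 + 0))*35 + 37 = (9*22/(-1))*35 + 37 = (9*(-1)*22)*35 + 37 = -198*35 + 37 = -6930 + 37 = -6893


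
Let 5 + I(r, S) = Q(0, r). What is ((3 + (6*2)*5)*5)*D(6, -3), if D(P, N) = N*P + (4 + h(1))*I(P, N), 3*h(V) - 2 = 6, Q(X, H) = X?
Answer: -16170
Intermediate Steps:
I(r, S) = -5 (I(r, S) = -5 + 0 = -5)
h(V) = 8/3 (h(V) = 2/3 + (1/3)*6 = 2/3 + 2 = 8/3)
D(P, N) = -100/3 + N*P (D(P, N) = N*P + (4 + 8/3)*(-5) = N*P + (20/3)*(-5) = N*P - 100/3 = -100/3 + N*P)
((3 + (6*2)*5)*5)*D(6, -3) = ((3 + (6*2)*5)*5)*(-100/3 - 3*6) = ((3 + 12*5)*5)*(-100/3 - 18) = ((3 + 60)*5)*(-154/3) = (63*5)*(-154/3) = 315*(-154/3) = -16170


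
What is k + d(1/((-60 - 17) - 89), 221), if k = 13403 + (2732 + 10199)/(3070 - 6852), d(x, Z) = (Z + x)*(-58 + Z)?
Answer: 7756868225/156953 ≈ 49422.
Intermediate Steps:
d(x, Z) = (-58 + Z)*(Z + x)
k = 50677215/3782 (k = 13403 + 12931/(-3782) = 13403 + 12931*(-1/3782) = 13403 - 12931/3782 = 50677215/3782 ≈ 13400.)
k + d(1/((-60 - 17) - 89), 221) = 50677215/3782 + (221² - 58*221 - 58/((-60 - 17) - 89) + 221/((-60 - 17) - 89)) = 50677215/3782 + (48841 - 12818 - 58/(-77 - 89) + 221/(-77 - 89)) = 50677215/3782 + (48841 - 12818 - 58/(-166) + 221/(-166)) = 50677215/3782 + (48841 - 12818 - 58*(-1/166) + 221*(-1/166)) = 50677215/3782 + (48841 - 12818 + 29/83 - 221/166) = 50677215/3782 + 5979655/166 = 7756868225/156953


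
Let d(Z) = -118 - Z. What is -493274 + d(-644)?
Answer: -492748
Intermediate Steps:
-493274 + d(-644) = -493274 + (-118 - 1*(-644)) = -493274 + (-118 + 644) = -493274 + 526 = -492748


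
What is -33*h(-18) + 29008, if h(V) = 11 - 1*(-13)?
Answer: 28216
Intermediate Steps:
h(V) = 24 (h(V) = 11 + 13 = 24)
-33*h(-18) + 29008 = -33*24 + 29008 = -792 + 29008 = 28216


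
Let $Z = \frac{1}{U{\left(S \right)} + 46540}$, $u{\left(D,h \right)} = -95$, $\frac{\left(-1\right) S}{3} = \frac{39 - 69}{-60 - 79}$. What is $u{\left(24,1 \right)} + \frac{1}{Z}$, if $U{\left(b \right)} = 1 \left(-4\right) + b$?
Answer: $\frac{6455209}{139} \approx 46440.0$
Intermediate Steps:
$S = - \frac{90}{139}$ ($S = - 3 \frac{39 - 69}{-60 - 79} = - 3 \left(- \frac{30}{-139}\right) = - 3 \left(\left(-30\right) \left(- \frac{1}{139}\right)\right) = \left(-3\right) \frac{30}{139} = - \frac{90}{139} \approx -0.64748$)
$U{\left(b \right)} = -4 + b$
$Z = \frac{139}{6468414}$ ($Z = \frac{1}{\left(-4 - \frac{90}{139}\right) + 46540} = \frac{1}{- \frac{646}{139} + 46540} = \frac{1}{\frac{6468414}{139}} = \frac{139}{6468414} \approx 2.1489 \cdot 10^{-5}$)
$u{\left(24,1 \right)} + \frac{1}{Z} = -95 + \frac{1}{\frac{139}{6468414}} = -95 + \frac{6468414}{139} = \frac{6455209}{139}$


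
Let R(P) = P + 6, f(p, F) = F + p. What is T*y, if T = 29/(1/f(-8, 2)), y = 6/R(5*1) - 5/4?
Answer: 2697/22 ≈ 122.59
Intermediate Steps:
R(P) = 6 + P
y = -31/44 (y = 6/(6 + 5*1) - 5/4 = 6/(6 + 5) - 5*1/4 = 6/11 - 5/4 = -31/44 ≈ -0.70455)
T = -174 (T = 29/(1/(2 - 8)) = 29/(1/(-6)) = 29/(-1/6) = 29*(-6) = -174)
T*y = -174*(-31/44) = 2697/22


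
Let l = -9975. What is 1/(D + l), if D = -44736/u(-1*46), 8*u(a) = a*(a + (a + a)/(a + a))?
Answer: -345/3501023 ≈ -9.8543e-5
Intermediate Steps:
u(a) = a*(1 + a)/8 (u(a) = (a*(a + (a + a)/(a + a)))/8 = (a*(a + (2*a)/((2*a))))/8 = (a*(a + (2*a)*(1/(2*a))))/8 = (a*(a + 1))/8 = (a*(1 + a))/8 = a*(1 + a)/8)
D = -59648/345 (D = -44736*(-4/(23*(1 - 1*46))) = -44736*(-4/(23*(1 - 46))) = -44736/((1/8)*(-46)*(-45)) = -44736/1035/4 = -44736*4/1035 = -59648/345 ≈ -172.89)
1/(D + l) = 1/(-59648/345 - 9975) = 1/(-3501023/345) = -345/3501023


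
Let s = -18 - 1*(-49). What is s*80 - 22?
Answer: 2458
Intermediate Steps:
s = 31 (s = -18 + 49 = 31)
s*80 - 22 = 31*80 - 22 = 2480 - 22 = 2458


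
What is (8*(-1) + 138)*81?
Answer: 10530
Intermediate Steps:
(8*(-1) + 138)*81 = (-8 + 138)*81 = 130*81 = 10530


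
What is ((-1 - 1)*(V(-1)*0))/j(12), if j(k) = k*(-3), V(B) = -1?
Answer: 0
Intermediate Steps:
j(k) = -3*k
((-1 - 1)*(V(-1)*0))/j(12) = ((-1 - 1)*(-1*0))/((-3*12)) = -2*0/(-36) = 0*(-1/36) = 0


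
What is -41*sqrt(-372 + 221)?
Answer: -41*I*sqrt(151) ≈ -503.82*I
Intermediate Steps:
-41*sqrt(-372 + 221) = -41*I*sqrt(151)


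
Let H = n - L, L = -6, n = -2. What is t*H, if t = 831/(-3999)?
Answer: -1108/1333 ≈ -0.83121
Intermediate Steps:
t = -277/1333 (t = 831*(-1/3999) = -277/1333 ≈ -0.20780)
H = 4 (H = -2 - 1*(-6) = -2 + 6 = 4)
t*H = -277/1333*4 = -1108/1333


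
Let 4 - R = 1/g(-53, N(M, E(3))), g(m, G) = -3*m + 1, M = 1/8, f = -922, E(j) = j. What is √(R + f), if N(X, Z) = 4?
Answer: I*√1468810/40 ≈ 30.299*I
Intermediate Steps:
M = ⅛ ≈ 0.12500
g(m, G) = 1 - 3*m
R = 639/160 (R = 4 - 1/(1 - 3*(-53)) = 4 - 1/(1 + 159) = 4 - 1/160 = 639/160 ≈ 3.9938)
√(R + f) = √(639/160 - 922) = √(-146881/160) = I*√1468810/40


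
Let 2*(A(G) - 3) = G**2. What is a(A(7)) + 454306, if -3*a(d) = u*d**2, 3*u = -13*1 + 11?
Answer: 8180533/18 ≈ 4.5447e+5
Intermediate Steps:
A(G) = 3 + G**2/2
u = -2/3 (u = (-13*1 + 11)/3 = (-13 + 11)/3 = (1/3)*(-2) = -2/3 ≈ -0.66667)
a(d) = 2*d**2/9 (a(d) = -(-2)*d**2/9 = 2*d**2/9)
a(A(7)) + 454306 = 2*(3 + (1/2)*7**2)**2/9 + 454306 = 2*(3 + (1/2)*49)**2/9 + 454306 = 2*(3 + 49/2)**2/9 + 454306 = 2*(55/2)**2/9 + 454306 = (2/9)*(3025/4) + 454306 = 3025/18 + 454306 = 8180533/18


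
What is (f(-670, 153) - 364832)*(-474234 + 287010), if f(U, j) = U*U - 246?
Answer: -15693490128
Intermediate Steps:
f(U, j) = -246 + U² (f(U, j) = U² - 246 = -246 + U²)
(f(-670, 153) - 364832)*(-474234 + 287010) = ((-246 + (-670)²) - 364832)*(-474234 + 287010) = ((-246 + 448900) - 364832)*(-187224) = (448654 - 364832)*(-187224) = 83822*(-187224) = -15693490128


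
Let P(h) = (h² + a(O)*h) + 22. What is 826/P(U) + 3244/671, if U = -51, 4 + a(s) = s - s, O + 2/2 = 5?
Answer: 884094/172447 ≈ 5.1268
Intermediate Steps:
O = 4 (O = -1 + 5 = 4)
a(s) = -4 (a(s) = -4 + (s - s) = -4 + 0 = -4)
P(h) = 22 + h² - 4*h (P(h) = (h² - 4*h) + 22 = 22 + h² - 4*h)
826/P(U) + 3244/671 = 826/(22 + (-51)² - 4*(-51)) + 3244/671 = 826/(22 + 2601 + 204) + 3244*(1/671) = 826/2827 + 3244/671 = 884094/172447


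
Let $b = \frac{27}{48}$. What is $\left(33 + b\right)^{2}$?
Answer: $\frac{288369}{256} \approx 1126.4$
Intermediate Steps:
$b = \frac{9}{16}$ ($b = 27 \cdot \frac{1}{48} = \frac{9}{16} \approx 0.5625$)
$\left(33 + b\right)^{2} = \left(33 + \frac{9}{16}\right)^{2} = \left(\frac{537}{16}\right)^{2} = \frac{288369}{256}$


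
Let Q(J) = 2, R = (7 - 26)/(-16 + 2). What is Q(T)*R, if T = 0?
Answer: 19/7 ≈ 2.7143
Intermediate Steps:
R = 19/14 (R = -19/(-14) = -19*(-1/14) = 19/14 ≈ 1.3571)
Q(T)*R = 2*(19/14) = 19/7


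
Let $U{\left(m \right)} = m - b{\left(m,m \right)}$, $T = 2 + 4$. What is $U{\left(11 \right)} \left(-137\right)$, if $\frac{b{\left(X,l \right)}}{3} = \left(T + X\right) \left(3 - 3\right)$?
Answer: $-1507$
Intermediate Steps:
$T = 6$
$b{\left(X,l \right)} = 0$ ($b{\left(X,l \right)} = 3 \left(6 + X\right) \left(3 - 3\right) = 3 \left(6 + X\right) 0 = 3 \cdot 0 = 0$)
$U{\left(m \right)} = m$ ($U{\left(m \right)} = m - 0 = m + 0 = m$)
$U{\left(11 \right)} \left(-137\right) = 11 \left(-137\right) = -1507$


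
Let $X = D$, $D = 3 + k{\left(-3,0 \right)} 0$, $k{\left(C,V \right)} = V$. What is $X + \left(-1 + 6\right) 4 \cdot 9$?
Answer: $183$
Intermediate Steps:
$D = 3$ ($D = 3 + 0 \cdot 0 = 3 + 0 = 3$)
$X = 3$
$X + \left(-1 + 6\right) 4 \cdot 9 = 3 + \left(-1 + 6\right) 4 \cdot 9 = 3 + 5 \cdot 4 \cdot 9 = 3 + 20 \cdot 9 = 3 + 180 = 183$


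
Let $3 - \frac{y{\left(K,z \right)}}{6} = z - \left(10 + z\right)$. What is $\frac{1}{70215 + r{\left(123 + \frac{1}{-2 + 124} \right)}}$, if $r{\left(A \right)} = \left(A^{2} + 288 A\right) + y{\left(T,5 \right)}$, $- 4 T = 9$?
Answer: $\frac{14884}{1798737013} \approx 8.2747 \cdot 10^{-6}$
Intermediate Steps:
$T = - \frac{9}{4}$ ($T = \left(- \frac{1}{4}\right) 9 = - \frac{9}{4} \approx -2.25$)
$y{\left(K,z \right)} = 78$ ($y{\left(K,z \right)} = 18 - 6 \left(z - \left(10 + z\right)\right) = 18 - -60 = 18 + 60 = 78$)
$r{\left(A \right)} = 78 + A^{2} + 288 A$ ($r{\left(A \right)} = \left(A^{2} + 288 A\right) + 78 = 78 + A^{2} + 288 A$)
$\frac{1}{70215 + r{\left(123 + \frac{1}{-2 + 124} \right)}} = \frac{1}{70215 + \left(78 + \left(123 + \frac{1}{-2 + 124}\right)^{2} + 288 \left(123 + \frac{1}{-2 + 124}\right)\right)} = \frac{1}{70215 + \left(78 + \left(123 + \frac{1}{122}\right)^{2} + 288 \left(123 + \frac{1}{122}\right)\right)} = \frac{1}{70215 + \left(78 + \left(\frac{15007}{122}\right)^{2} + 288 \cdot \frac{15007}{122}\right)} = \frac{1}{70215 + \left(78 + \frac{225210049}{14884} + \frac{2161008}{61}\right)} = \frac{1}{70215 + \frac{753656953}{14884}} = \frac{1}{\frac{1798737013}{14884}} = \frac{14884}{1798737013}$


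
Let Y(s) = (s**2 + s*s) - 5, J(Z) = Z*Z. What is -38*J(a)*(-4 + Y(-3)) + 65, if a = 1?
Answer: -277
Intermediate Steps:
J(Z) = Z**2
Y(s) = -5 + 2*s**2 (Y(s) = (s**2 + s**2) - 5 = 2*s**2 - 5 = -5 + 2*s**2)
-38*J(a)*(-4 + Y(-3)) + 65 = -38*1**2*(-4 + (-5 + 2*(-3)**2)) + 65 = -38*(-4 + (-5 + 2*9)) + 65 = -38*(-4 + (-5 + 18)) + 65 = -38*(-4 + 13) + 65 = -38*9 + 65 = -342 + 65 = -277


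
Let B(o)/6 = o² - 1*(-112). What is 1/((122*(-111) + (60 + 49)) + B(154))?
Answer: 1/129535 ≈ 7.7199e-6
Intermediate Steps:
B(o) = 672 + 6*o² (B(o) = 6*(o² - 1*(-112)) = 6*(o² + 112) = 6*(112 + o²) = 672 + 6*o²)
1/((122*(-111) + (60 + 49)) + B(154)) = 1/((122*(-111) + (60 + 49)) + (672 + 6*154²)) = 1/((-13542 + 109) + (672 + 6*23716)) = 1/(-13433 + (672 + 142296)) = 1/(-13433 + 142968) = 1/129535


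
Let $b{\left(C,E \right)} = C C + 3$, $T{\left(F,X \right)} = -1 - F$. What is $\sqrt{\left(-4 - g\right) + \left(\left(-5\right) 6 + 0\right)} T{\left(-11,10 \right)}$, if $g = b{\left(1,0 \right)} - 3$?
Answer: $10 i \sqrt{35} \approx 59.161 i$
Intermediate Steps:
$b{\left(C,E \right)} = 3 + C^{2}$ ($b{\left(C,E \right)} = C^{2} + 3 = 3 + C^{2}$)
$g = 1$ ($g = \left(3 + 1^{2}\right) - 3 = \left(3 + 1\right) - 3 = 4 - 3 = 1$)
$\sqrt{\left(-4 - g\right) + \left(\left(-5\right) 6 + 0\right)} T{\left(-11,10 \right)} = \sqrt{\left(-4 - 1\right) + \left(\left(-5\right) 6 + 0\right)} \left(-1 - -11\right) = \sqrt{\left(-4 - 1\right) + \left(-30 + 0\right)} \left(-1 + 11\right) = \sqrt{-5 - 30} \cdot 10 = \sqrt{-35} \cdot 10 = i \sqrt{35} \cdot 10 = 10 i \sqrt{35}$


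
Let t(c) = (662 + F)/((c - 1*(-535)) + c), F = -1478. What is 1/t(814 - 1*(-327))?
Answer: -939/272 ≈ -3.4522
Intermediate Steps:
t(c) = -816/(535 + 2*c) (t(c) = (662 - 1478)/((c - 1*(-535)) + c) = -816/((c + 535) + c) = -816/((535 + c) + c) = -816/(535 + 2*c))
1/t(814 - 1*(-327)) = 1/(-816/(535 + 2*(814 - 1*(-327)))) = 1/(-816/(535 + 2*(814 + 327))) = 1/(-816/(535 + 2*1141)) = 1/(-816/(535 + 2282)) = 1/(-816/2817) = 1/(-816*1/2817) = 1/(-272/939) = -939/272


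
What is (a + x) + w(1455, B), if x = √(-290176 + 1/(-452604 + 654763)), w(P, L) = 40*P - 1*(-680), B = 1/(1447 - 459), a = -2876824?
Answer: -2817944 + I*√11858988585273297/202159 ≈ -2.8179e+6 + 538.68*I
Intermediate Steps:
B = 1/988 ≈ 0.0010121
w(P, L) = 680 + 40*P (w(P, L) = 40*P + 680 = 680 + 40*P)
x = I*√11858988585273297/202159 (x = √(-290176 + 1/202159) = √(-58661689983/202159) = I*√11858988585273297/202159 ≈ 538.68*I)
(a + x) + w(1455, B) = (-2876824 + I*√11858988585273297/202159) + (680 + 40*1455) = (-2876824 + I*√11858988585273297/202159) + (680 + 58200) = (-2876824 + I*√11858988585273297/202159) + 58880 = -2817944 + I*√11858988585273297/202159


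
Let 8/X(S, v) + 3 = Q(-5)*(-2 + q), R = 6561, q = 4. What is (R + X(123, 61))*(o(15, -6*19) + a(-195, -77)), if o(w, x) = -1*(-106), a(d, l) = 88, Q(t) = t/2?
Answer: 1272640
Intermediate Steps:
Q(t) = t/2 (Q(t) = t*(½) = t/2)
X(S, v) = -1 (X(S, v) = 8/(-3 + ((½)*(-5))*(-2 + 4)) = 8/(-3 - 5/2*2) = 8/(-3 - 5) = 8/(-8) = 8*(-⅛) = -1)
o(w, x) = 106
(R + X(123, 61))*(o(15, -6*19) + a(-195, -77)) = (6561 - 1)*(106 + 88) = 6560*194 = 1272640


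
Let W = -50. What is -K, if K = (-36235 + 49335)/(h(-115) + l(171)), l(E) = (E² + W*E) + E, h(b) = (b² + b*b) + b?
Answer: -13100/47197 ≈ -0.27756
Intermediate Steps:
h(b) = b + 2*b² (h(b) = (b² + b²) + b = 2*b² + b = b + 2*b²)
l(E) = E² - 49*E (l(E) = (E² - 50*E) + E = E² - 49*E)
K = 13100/47197 (K = (-36235 + 49335)/(-115*(1 + 2*(-115)) + 171*(-49 + 171)) = 13100/(-115*(1 - 230) + 171*122) = 13100/(-115*(-229) + 20862) = 13100/(26335 + 20862) = 13100/47197 ≈ 0.27756)
-K = -1*13100/47197 = -13100/47197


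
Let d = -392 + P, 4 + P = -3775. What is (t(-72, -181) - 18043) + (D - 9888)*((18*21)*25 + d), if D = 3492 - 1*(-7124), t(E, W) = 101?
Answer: 3825170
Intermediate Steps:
P = -3779 (P = -4 - 3775 = -3779)
d = -4171 (d = -392 - 3779 = -4171)
D = 10616 (D = 3492 + 7124 = 10616)
(t(-72, -181) - 18043) + (D - 9888)*((18*21)*25 + d) = (101 - 18043) + (10616 - 9888)*((18*21)*25 - 4171) = -17942 + 728*(378*25 - 4171) = -17942 + 728*(9450 - 4171) = -17942 + 728*5279 = -17942 + 3843112 = 3825170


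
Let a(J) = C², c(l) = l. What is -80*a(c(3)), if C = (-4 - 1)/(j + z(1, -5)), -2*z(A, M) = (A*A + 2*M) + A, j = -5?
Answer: -2000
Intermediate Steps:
z(A, M) = -M - A/2 - A²/2 (z(A, M) = -((A*A + 2*M) + A)/2 = -((A² + 2*M) + A)/2 = -(A + A² + 2*M)/2 = -M - A/2 - A²/2)
C = 5 (C = (-4 - 1)/(-5 + (-1*(-5) - ½*1 - ½*1²)) = -5/(-5 + (5 - ½ - ½*1)) = -5/(-5 + (5 - ½ - ½)) = -5/(-5 + 4) = -5/(-1) = -5*(-1) = 5)
a(J) = 25 (a(J) = 5² = 25)
-80*a(c(3)) = -80*25 = -2000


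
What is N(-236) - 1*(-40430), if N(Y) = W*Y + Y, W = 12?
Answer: 37362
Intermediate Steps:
N(Y) = 13*Y (N(Y) = 12*Y + Y = 13*Y)
N(-236) - 1*(-40430) = 13*(-236) - 1*(-40430) = -3068 + 40430 = 37362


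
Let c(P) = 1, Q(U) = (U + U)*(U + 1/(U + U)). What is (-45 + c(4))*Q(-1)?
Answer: -132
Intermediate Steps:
Q(U) = 2*U*(U + 1/(2*U)) (Q(U) = (2*U)*(U + 1/(2*U)) = 2*U*(U + 1/(2*U)))
(-45 + c(4))*Q(-1) = (-45 + 1)*(1 + 2*(-1)²) = -44*(1 + 2*1) = -44*(1 + 2) = -44*3 = -132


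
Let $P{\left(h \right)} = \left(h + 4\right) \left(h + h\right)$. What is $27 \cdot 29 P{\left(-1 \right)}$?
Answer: $-4698$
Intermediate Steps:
$P{\left(h \right)} = 2 h \left(4 + h\right)$ ($P{\left(h \right)} = \left(4 + h\right) 2 h = 2 h \left(4 + h\right)$)
$27 \cdot 29 P{\left(-1 \right)} = 27 \cdot 29 \cdot 2 \left(-1\right) \left(4 - 1\right) = 783 \cdot 2 \left(-1\right) 3 = 783 \left(-6\right) = -4698$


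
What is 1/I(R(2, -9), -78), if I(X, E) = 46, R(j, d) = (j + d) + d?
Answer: 1/46 ≈ 0.021739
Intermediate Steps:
R(j, d) = j + 2*d (R(j, d) = (d + j) + d = j + 2*d)
1/I(R(2, -9), -78) = 1/46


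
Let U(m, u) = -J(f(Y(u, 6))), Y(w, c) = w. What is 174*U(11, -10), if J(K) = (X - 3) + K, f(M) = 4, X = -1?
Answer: 0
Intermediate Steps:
J(K) = -4 + K (J(K) = (-1 - 3) + K = -4 + K)
U(m, u) = 0 (U(m, u) = -(-4 + 4) = -1*0 = 0)
174*U(11, -10) = 174*0 = 0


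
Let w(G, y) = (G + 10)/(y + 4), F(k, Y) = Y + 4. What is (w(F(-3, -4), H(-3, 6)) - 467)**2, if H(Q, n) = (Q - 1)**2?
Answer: 870489/4 ≈ 2.1762e+5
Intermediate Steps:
F(k, Y) = 4 + Y
H(Q, n) = (-1 + Q)**2
w(G, y) = (10 + G)/(4 + y)
(w(F(-3, -4), H(-3, 6)) - 467)**2 = ((10 + (4 - 4))/(4 + (-1 - 3)**2) - 467)**2 = ((10 + 0)/(4 + (-4)**2) - 467)**2 = (10/(4 + 16) - 467)**2 = (10/20 - 467)**2 = ((1/20)*10 - 467)**2 = (1/2 - 467)**2 = (-933/2)**2 = 870489/4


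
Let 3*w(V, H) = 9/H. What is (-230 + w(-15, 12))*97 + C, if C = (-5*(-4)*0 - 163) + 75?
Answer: -89495/4 ≈ -22374.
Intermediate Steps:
w(V, H) = 3/H (w(V, H) = (9/H)/3 = 3/H)
C = -88 (C = (20*0 - 163) + 75 = (0 - 163) + 75 = -163 + 75 = -88)
(-230 + w(-15, 12))*97 + C = (-230 + 3/12)*97 - 88 = (-230 + 3*(1/12))*97 - 88 = (-230 + ¼)*97 - 88 = -919/4*97 - 88 = -89143/4 - 88 = -89495/4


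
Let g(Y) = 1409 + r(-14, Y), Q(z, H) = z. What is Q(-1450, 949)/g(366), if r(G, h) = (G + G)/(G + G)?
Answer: -145/141 ≈ -1.0284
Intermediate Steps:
r(G, h) = 1 (r(G, h) = (2*G)/((2*G)) = (2*G)*(1/(2*G)) = 1)
g(Y) = 1410 (g(Y) = 1409 + 1 = 1410)
Q(-1450, 949)/g(366) = -1450/1410 = -1450*1/1410 = -145/141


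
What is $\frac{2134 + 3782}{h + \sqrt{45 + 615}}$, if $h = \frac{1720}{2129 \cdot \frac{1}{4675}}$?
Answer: $\frac{460353244200}{293884952077} - \frac{13407552078 \sqrt{165}}{16163672364235} \approx 1.5558$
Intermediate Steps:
$h = \frac{8041000}{2129}$ ($h = \frac{1720}{2129 \cdot \frac{1}{4675}} = \frac{1720}{\frac{2129}{4675}} = 1720 \cdot \frac{4675}{2129} = \frac{8041000}{2129} \approx 3776.9$)
$\frac{2134 + 3782}{h + \sqrt{45 + 615}} = \frac{2134 + 3782}{\frac{8041000}{2129} + \sqrt{45 + 615}} = \frac{5916}{\frac{8041000}{2129} + \sqrt{660}} = \frac{5916}{\frac{8041000}{2129} + 2 \sqrt{165}}$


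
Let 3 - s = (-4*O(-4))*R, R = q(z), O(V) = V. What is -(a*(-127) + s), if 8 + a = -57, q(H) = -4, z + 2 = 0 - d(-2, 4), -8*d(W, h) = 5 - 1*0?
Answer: -8322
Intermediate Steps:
d(W, h) = -5/8 (d(W, h) = -(5 - 1*0)/8 = -(5 + 0)/8 = -⅛*5 = -5/8)
z = -11/8 (z = -2 + (0 - 1*(-5/8)) = -2 + (0 + 5/8) = -2 + 5/8 = -11/8 ≈ -1.3750)
R = -4
a = -65 (a = -8 - 57 = -65)
s = 67 (s = 3 - (-4*(-4))*(-4) = 3 - 16*(-4) = 3 - 1*(-64) = 3 + 64 = 67)
-(a*(-127) + s) = -(-65*(-127) + 67) = -(8255 + 67) = -1*8322 = -8322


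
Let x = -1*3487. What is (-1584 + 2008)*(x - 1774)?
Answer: -2230664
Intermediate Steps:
x = -3487
(-1584 + 2008)*(x - 1774) = (-1584 + 2008)*(-3487 - 1774) = 424*(-5261) = -2230664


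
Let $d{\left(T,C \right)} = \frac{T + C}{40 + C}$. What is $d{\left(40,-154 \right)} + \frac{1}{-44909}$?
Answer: $\frac{44908}{44909} \approx 0.99998$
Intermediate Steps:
$d{\left(T,C \right)} = \frac{C + T}{40 + C}$
$d{\left(40,-154 \right)} + \frac{1}{-44909} = \frac{-154 + 40}{40 - 154} + \frac{1}{-44909} = \frac{1}{-114} \left(-114\right) - \frac{1}{44909} = \left(- \frac{1}{114}\right) \left(-114\right) - \frac{1}{44909} = 1 - \frac{1}{44909} = \frac{44908}{44909}$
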